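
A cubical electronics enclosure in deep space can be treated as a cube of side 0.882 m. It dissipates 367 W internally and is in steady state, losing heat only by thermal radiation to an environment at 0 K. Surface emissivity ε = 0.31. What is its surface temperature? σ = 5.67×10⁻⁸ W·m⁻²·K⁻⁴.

Steady state: internal power = radiated power, P = εσA T⁴.
Radiating area A = 6L² = 4.668 m².
T⁴ = P/(εσA) = 367/(0.31·5.67×10⁻⁸·4.668) = 4.473×10⁹ K⁴.
T = (4.473×10⁹)^(1/4).

T ≈ 259 K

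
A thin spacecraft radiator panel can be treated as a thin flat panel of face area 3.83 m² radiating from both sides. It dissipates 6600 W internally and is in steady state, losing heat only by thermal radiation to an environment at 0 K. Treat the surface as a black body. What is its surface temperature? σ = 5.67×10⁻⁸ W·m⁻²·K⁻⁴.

T ≈ 351 K

Steady state: internal power = radiated power, P = εσA T⁴.
Radiating area A = 2·3.83 = 7.660 m².
T⁴ = P/(εσA) = 6600/(1.0·5.67×10⁻⁸·7.660) = 1.520×10¹⁰ K⁴.
T = (1.520×10¹⁰)^(1/4).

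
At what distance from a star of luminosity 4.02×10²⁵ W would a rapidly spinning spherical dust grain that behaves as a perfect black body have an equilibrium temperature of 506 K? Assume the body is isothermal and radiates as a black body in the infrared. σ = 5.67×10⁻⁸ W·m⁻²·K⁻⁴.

d ≈ 1.47×10¹⁰ m

For an isothermal black-emitting sphere, (1−a)S·πr² = σ·4πr²·T⁴ ⇒ S = 4σT⁴/(1−a).
S = 4·5.67×10⁻⁸·(506)⁴/1.00 = 14870 W/m².
Flux falls as S = L/(4πd²), so d = √(L/(4πS)) = √(4.02×10²⁵/(4π·14870)).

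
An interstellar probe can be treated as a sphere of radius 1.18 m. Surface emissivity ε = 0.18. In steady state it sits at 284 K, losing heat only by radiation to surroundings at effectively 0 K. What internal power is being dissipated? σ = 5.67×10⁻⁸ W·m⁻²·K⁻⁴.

Steady state: P = εσA T⁴.
A = 4πr² = 17.50 m²; T⁴ = (284)⁴ = 6.505×10⁹ K⁴.
P = 0.18 × 5.67×10⁻⁸ × 17.50 × 6.505×10⁹.

P ≈ 1160 W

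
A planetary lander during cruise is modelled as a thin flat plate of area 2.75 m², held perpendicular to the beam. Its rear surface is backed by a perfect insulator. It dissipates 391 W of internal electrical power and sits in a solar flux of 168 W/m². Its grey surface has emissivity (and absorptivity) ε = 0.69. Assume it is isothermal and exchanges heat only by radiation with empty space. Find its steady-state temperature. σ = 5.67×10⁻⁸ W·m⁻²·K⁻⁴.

At steady state, absorbed solar power + internal power = radiated power.
Absorbed: α·S·A_cross = 0.69·168·2.750 = 318.8 W (cross-section A).
Total input = 318.8 + 391 = 709.8 W.
Radiated: εσ·A_surf·T⁴ with A_surf = A = 2.750 m².
T⁴ = 709.8/(0.69·5.67×10⁻⁸·2.750) = 6.597×10⁹ K⁴.

T ≈ 285 K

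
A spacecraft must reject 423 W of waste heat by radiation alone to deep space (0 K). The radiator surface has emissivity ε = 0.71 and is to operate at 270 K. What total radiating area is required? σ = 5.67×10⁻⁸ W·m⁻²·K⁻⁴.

P = εσA T⁴ ⇒ A = P/(εσT⁴).
T⁴ = 5.314×10⁹ K⁴.
A = 423/(0.71 × 5.67×10⁻⁸ × 5.314×10⁹).

A ≈ 1.98 m²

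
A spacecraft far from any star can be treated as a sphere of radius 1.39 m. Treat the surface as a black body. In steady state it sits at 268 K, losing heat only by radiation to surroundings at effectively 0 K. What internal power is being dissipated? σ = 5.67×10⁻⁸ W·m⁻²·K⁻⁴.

Steady state: P = εσA T⁴.
A = 4πr² = 24.28 m²; T⁴ = (268)⁴ = 5.159×10⁹ K⁴.
P = 1.0 × 5.67×10⁻⁸ × 24.28 × 5.159×10⁹.

P ≈ 7100 W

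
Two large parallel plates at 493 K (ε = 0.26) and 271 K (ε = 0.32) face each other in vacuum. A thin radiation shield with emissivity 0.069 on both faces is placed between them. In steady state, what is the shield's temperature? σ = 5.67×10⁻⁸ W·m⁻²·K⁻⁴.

In steady state the net flux on the hot side equals that on the cold side.
σ(T₁⁴−T_s⁴)/D₁ = σ(T_s⁴−T₂⁴)/D₂, with D₁ = 1/ε₁+1/ε_s−1 = 17.34, D₂ = 1/ε_s+1/ε₂−1 = 16.62.
Solve for T_s⁴: T_s⁴ = (D₂·T₁⁴ + D₁·T₂⁴)/(D₁+D₂) = 3.166×10¹⁰ K⁴.

T_s ≈ 422 K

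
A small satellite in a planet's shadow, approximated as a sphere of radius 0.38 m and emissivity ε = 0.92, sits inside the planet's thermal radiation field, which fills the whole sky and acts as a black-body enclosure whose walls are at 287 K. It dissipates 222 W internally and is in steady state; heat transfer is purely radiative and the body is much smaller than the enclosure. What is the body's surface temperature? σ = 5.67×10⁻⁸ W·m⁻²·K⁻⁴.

For a small grey body in a large enclosure, net radiated power = εσA(T⁴ − T_w⁴).
Steady state: P = εσA(T⁴ − T_w⁴) with A = 4πr² = 1.815 m².
T⁴ = P/(εσA) + T_w⁴ = 222/(0.92·5.67×10⁻⁸·1.815) + (287)⁴
    = 2.345×10⁹ + 6.785×10⁹ = 9.130×10⁹ K⁴.

T ≈ 309 K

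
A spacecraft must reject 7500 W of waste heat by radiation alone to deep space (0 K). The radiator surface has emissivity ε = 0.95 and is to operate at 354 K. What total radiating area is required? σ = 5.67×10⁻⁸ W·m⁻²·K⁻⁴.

P = εσA T⁴ ⇒ A = P/(εσT⁴).
T⁴ = 1.570×10¹⁰ K⁴.
A = 7500/(0.95 × 5.67×10⁻⁸ × 1.570×10¹⁰).

A ≈ 8.87 m²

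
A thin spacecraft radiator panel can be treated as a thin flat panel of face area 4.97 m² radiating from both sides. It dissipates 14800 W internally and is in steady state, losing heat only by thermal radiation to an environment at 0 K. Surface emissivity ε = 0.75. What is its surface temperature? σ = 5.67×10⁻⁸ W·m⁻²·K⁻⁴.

T ≈ 433 K

Steady state: internal power = radiated power, P = εσA T⁴.
Radiating area A = 2·4.97 = 9.940 m².
T⁴ = P/(εσA) = 14800/(0.75·5.67×10⁻⁸·9.940) = 3.501×10¹⁰ K⁴.
T = (3.501×10¹⁰)^(1/4).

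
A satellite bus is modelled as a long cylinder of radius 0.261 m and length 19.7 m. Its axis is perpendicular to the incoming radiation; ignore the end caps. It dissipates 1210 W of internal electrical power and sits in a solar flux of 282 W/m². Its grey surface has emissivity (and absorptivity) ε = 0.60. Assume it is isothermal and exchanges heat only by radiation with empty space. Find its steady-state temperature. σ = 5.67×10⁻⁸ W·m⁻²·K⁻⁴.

T ≈ 228 K

At steady state, absorbed solar power + internal power = radiated power.
Absorbed: α·S·A_cross = 0.60·282·10.28 = 1740 W (cross-section 2rL).
Total input = 1740 + 1210 = 2950 W.
Radiated: εσ·A_surf·T⁴ with A_surf = 2πrL = 32.31 m².
T⁴ = 2950/(0.60·5.67×10⁻⁸·32.31) = 2.684×10⁹ K⁴.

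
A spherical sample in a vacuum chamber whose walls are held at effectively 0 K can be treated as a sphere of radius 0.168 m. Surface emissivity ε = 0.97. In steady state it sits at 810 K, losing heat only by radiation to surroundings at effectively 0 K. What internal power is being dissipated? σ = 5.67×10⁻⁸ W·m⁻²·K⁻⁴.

P ≈ 8400 W

Steady state: P = εσA T⁴.
A = 4πr² = 0.3547 m²; T⁴ = (810)⁴ = 4.305×10¹¹ K⁴.
P = 0.97 × 5.67×10⁻⁸ × 0.3547 × 4.305×10¹¹.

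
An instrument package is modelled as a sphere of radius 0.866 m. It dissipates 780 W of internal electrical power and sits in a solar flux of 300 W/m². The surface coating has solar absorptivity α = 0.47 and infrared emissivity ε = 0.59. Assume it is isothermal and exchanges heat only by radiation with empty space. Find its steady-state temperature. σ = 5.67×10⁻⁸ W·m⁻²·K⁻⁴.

At steady state, absorbed solar power + internal power = radiated power.
Absorbed: α·S·A_cross = 0.47·300·2.356 = 332.2 W (cross-section πr²).
Total input = 332.2 + 780 = 1112 W.
Radiated: εσ·A_surf·T⁴ with A_surf = 4πr² = 9.424 m².
T⁴ = 1112/(0.59·5.67×10⁻⁸·9.424) = 3.528×10⁹ K⁴.

T ≈ 244 K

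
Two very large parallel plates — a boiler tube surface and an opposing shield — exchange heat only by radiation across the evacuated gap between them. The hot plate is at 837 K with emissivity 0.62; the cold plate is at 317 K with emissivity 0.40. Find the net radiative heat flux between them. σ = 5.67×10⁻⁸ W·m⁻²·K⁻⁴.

For two infinite grey parallel plates, q = σ(T₁⁴ − T₂⁴)/(1/ε₁ + 1/ε₂ − 1).
T₁⁴ − T₂⁴ = 4.908×10¹¹ − 1.010×10¹⁰ = 4.807×10¹¹ K⁴.
1/ε₁ + 1/ε₂ − 1 = 1.613 + 2.500 − 1 = 3.113.
q = 5.67×10⁻⁸ × 4.807×10¹¹ / 3.113.

q ≈ 8760 W/m²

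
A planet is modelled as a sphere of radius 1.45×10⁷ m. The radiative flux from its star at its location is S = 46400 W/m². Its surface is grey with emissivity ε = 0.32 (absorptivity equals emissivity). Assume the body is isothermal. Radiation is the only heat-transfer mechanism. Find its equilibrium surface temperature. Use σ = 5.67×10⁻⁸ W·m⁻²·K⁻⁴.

T ≈ 673 K

At equilibrium, absorbed power = emitted power.
Absorbing cross-section = πr² = 6.605×10¹⁴ m²; emitting surface = 4πr² = 2.642×10¹⁵ m² (ratio 4).
εS·A_cross = εσ·A_surf·T⁴  ⇒  T⁴ = S/(4σ)   (ε cancels).
T⁴ = 46400/(4·5.67×10⁻⁸) = 2.046×10¹¹ K⁴.
T = (2.046×10¹¹)^(1/4).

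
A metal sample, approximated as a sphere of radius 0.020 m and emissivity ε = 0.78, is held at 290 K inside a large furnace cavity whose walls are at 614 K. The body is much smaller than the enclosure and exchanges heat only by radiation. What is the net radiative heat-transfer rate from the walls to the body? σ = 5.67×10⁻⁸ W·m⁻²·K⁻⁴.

For a small grey body in a large enclosure: P_net = εσA(T_body⁴ − T_wall⁴).
A = 4πr² = 0.005027 m²; T_body⁴ − T_wall⁴ = 7.073×10⁹ − 1.421×10¹¹ = -1.351×10¹¹ K⁴.
|P_net| = 0.78·5.67×10⁻⁸·0.005027·1.351×10¹¹.

P_net ≈ 30.0 W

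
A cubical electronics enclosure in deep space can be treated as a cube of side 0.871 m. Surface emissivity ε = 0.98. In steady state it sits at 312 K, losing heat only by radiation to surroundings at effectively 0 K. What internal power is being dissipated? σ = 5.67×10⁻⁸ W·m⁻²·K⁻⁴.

Steady state: P = εσA T⁴.
A = 6L² = 4.552 m²; T⁴ = (312)⁴ = 9.476×10⁹ K⁴.
P = 0.98 × 5.67×10⁻⁸ × 4.552 × 9.476×10⁹.

P ≈ 2400 W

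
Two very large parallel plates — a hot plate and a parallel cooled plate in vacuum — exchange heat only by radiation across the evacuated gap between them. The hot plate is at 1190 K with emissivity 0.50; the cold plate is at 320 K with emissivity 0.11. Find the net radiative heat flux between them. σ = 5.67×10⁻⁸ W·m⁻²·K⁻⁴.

q ≈ 11200 W/m²

For two infinite grey parallel plates, q = σ(T₁⁴ − T₂⁴)/(1/ε₁ + 1/ε₂ − 1).
T₁⁴ − T₂⁴ = 2.005×10¹² − 1.049×10¹⁰ = 1.995×10¹² K⁴.
1/ε₁ + 1/ε₂ − 1 = 2.000 + 9.091 − 1 = 10.09.
q = 5.67×10⁻⁸ × 1.995×10¹² / 10.09.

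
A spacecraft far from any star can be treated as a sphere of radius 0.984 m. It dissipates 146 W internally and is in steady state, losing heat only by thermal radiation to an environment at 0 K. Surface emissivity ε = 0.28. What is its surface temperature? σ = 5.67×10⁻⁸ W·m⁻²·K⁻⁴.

T ≈ 166 K

Steady state: internal power = radiated power, P = εσA T⁴.
Radiating area A = 4πr² = 12.17 m².
T⁴ = P/(εσA) = 146/(0.28·5.67×10⁻⁸·12.17) = 7.558×10⁸ K⁴.
T = (7.558×10⁸)^(1/4).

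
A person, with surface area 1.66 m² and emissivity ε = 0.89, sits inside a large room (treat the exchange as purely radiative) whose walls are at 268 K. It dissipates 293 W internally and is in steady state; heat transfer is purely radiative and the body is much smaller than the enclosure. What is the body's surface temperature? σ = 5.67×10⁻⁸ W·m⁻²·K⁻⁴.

T ≈ 305 K

For a small grey body in a large enclosure, net radiated power = εσA(T⁴ − T_w⁴).
Steady state: P = εσA(T⁴ − T_w⁴) with A = 1.66 m².
T⁴ = P/(εσA) + T_w⁴ = 293/(0.89·5.67×10⁻⁸·1.660) + (268)⁴
    = 3.498×10⁹ + 5.159×10⁹ = 8.656×10⁹ K⁴.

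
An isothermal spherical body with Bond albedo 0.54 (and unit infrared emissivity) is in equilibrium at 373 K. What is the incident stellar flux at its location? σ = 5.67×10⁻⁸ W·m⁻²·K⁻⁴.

(1−a)S·πr² = σ·4πr²·T⁴ ⇒ S = 4σT⁴/(1−a).
S = 4·5.67×10⁻⁸·1.936×10¹⁰/0.460.

S ≈ 9540 W/m²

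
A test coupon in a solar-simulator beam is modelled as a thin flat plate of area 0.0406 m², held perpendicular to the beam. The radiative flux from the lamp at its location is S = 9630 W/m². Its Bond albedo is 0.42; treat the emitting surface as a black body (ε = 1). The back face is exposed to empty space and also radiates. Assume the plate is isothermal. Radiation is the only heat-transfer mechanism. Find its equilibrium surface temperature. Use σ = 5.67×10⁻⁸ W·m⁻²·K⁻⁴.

At equilibrium, absorbed power = emitted power.
Absorbing cross-section = A = 0.04060 m²; emitting surface = 2A = 0.08120 m² (ratio 2).
(1−a)S·A_cross = εσ·A_surf·T⁴  ⇒  T⁴ = (1−a)S/(2σ).
T⁴ = 0.580·9630/(2·5.67×10⁻⁸) = 4.925×10¹⁰ K⁴.
T = (4.925×10¹⁰)^(1/4).

T ≈ 471 K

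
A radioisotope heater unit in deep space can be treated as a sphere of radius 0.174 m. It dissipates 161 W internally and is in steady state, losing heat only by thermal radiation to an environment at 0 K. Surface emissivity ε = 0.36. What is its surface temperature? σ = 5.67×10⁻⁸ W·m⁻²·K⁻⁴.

T ≈ 379 K

Steady state: internal power = radiated power, P = εσA T⁴.
Radiating area A = 4πr² = 0.3805 m².
T⁴ = P/(εσA) = 161/(0.36·5.67×10⁻⁸·0.3805) = 2.073×10¹⁰ K⁴.
T = (2.073×10¹⁰)^(1/4).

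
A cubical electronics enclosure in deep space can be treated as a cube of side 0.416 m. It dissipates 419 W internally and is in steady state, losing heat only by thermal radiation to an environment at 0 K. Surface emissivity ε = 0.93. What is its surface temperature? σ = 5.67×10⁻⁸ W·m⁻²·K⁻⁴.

Steady state: internal power = radiated power, P = εσA T⁴.
Radiating area A = 6L² = 1.038 m².
T⁴ = P/(εσA) = 419/(0.93·5.67×10⁻⁸·1.038) = 7.653×10⁹ K⁴.
T = (7.653×10⁹)^(1/4).

T ≈ 296 K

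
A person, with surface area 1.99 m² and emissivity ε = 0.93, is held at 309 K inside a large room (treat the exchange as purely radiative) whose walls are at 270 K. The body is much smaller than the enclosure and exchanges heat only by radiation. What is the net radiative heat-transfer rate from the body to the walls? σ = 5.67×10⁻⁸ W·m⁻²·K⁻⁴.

P_net ≈ 399 W

For a small grey body in a large enclosure: P_net = εσA(T_body⁴ − T_wall⁴).
A = 1.99 m²; T_body⁴ − T_wall⁴ = 9.117×10⁹ − 5.314×10⁹ = 3.802×10⁹ K⁴.
|P_net| = 0.93·5.67×10⁻⁸·1.990·3.802×10⁹.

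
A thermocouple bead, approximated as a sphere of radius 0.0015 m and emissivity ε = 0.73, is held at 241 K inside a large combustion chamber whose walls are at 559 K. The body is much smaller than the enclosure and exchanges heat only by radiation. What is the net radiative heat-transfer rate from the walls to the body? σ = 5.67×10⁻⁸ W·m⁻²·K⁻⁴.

For a small grey body in a large enclosure: P_net = εσA(T_body⁴ − T_wall⁴).
A = 4πr² = 2.827×10⁻⁵ m²; T_body⁴ − T_wall⁴ = 3.373×10⁹ − 9.764×10¹⁰ = -9.427×10¹⁰ K⁴.
|P_net| = 0.73·5.67×10⁻⁸·2.827×10⁻⁵·9.427×10¹⁰.

P_net ≈ 0.110 W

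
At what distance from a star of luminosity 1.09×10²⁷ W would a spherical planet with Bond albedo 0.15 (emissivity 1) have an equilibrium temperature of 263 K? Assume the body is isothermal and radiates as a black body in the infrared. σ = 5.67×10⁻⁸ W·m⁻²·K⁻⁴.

For an isothermal black-emitting sphere, (1−a)S·πr² = σ·4πr²·T⁴ ⇒ S = 4σT⁴/(1−a).
S = 4·5.67×10⁻⁸·(263)⁴/0.850 = 1277 W/m².
Flux falls as S = L/(4πd²), so d = √(L/(4πS)) = √(1.09×10²⁷/(4π·1277)).

d ≈ 2.61×10¹¹ m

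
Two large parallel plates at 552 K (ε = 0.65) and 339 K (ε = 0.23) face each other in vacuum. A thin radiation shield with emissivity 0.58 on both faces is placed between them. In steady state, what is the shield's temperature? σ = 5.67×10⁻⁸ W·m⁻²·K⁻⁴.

In steady state the net flux on the hot side equals that on the cold side.
σ(T₁⁴−T_s⁴)/D₁ = σ(T_s⁴−T₂⁴)/D₂, with D₁ = 1/ε₁+1/ε_s−1 = 2.263, D₂ = 1/ε_s+1/ε₂−1 = 5.072.
Solve for T_s⁴: T_s⁴ = (D₂·T₁⁴ + D₁·T₂⁴)/(D₁+D₂) = 6.828×10¹⁰ K⁴.

T_s ≈ 511 K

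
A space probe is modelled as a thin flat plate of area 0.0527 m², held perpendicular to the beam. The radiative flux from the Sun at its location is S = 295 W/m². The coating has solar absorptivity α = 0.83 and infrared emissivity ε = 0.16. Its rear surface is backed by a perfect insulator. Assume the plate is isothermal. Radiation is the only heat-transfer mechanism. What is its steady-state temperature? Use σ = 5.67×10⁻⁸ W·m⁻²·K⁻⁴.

T ≈ 405 K

At equilibrium, absorbed power = emitted power.
Absorbing cross-section = A = 0.05270 m²; emitting surface = A = 0.05270 m² (ratio 1).
αS·A_cross = εσ·A_surf·T⁴  ⇒  T⁴ = αS/(ε·1σ).
T⁴ = 0.830·295/(0.16·1·5.67×10⁻⁸) = 2.699×10¹⁰ K⁴.
T = (2.699×10¹⁰)^(1/4).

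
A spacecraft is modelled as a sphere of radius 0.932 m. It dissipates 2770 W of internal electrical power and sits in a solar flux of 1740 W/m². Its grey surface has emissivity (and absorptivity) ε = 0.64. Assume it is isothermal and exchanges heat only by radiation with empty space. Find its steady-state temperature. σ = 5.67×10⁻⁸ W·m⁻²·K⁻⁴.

T ≈ 348 K

At steady state, absorbed solar power + internal power = radiated power.
Absorbed: α·S·A_cross = 0.64·1740·2.729 = 3039 W (cross-section πr²).
Total input = 3039 + 2770 = 5809 W.
Radiated: εσ·A_surf·T⁴ with A_surf = 4πr² = 10.92 m².
T⁴ = 5809/(0.64·5.67×10⁻⁸·10.92) = 1.467×10¹⁰ K⁴.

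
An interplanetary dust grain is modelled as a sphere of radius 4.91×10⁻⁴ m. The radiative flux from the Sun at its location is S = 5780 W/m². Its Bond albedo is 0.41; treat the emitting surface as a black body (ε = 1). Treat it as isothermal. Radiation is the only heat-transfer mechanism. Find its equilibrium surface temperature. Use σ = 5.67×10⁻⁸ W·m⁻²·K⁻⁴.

At equilibrium, absorbed power = emitted power.
Absorbing cross-section = πr² = 7.574×10⁻⁷ m²; emitting surface = 4πr² = 3.030×10⁻⁶ m² (ratio 4).
(1−a)S·A_cross = εσ·A_surf·T⁴  ⇒  T⁴ = (1−a)S/(4σ).
T⁴ = 0.590·5780/(4·5.67×10⁻⁸) = 1.504×10¹⁰ K⁴.
T = (1.504×10¹⁰)^(1/4).

T ≈ 350 K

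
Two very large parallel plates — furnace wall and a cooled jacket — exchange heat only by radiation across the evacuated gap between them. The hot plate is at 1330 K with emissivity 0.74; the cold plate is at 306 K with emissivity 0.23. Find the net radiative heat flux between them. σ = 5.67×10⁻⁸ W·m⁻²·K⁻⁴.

For two infinite grey parallel plates, q = σ(T₁⁴ − T₂⁴)/(1/ε₁ + 1/ε₂ − 1).
T₁⁴ − T₂⁴ = 3.129×10¹² − 8.768×10⁹ = 3.120×10¹² K⁴.
1/ε₁ + 1/ε₂ − 1 = 1.351 + 4.348 − 1 = 4.699.
q = 5.67×10⁻⁸ × 3.120×10¹² / 4.699.

q ≈ 37600 W/m²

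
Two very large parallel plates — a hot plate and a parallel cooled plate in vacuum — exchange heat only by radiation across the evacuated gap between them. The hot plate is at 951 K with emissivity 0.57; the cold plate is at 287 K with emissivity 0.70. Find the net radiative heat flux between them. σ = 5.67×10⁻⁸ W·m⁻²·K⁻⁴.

For two infinite grey parallel plates, q = σ(T₁⁴ − T₂⁴)/(1/ε₁ + 1/ε₂ − 1).
T₁⁴ − T₂⁴ = 8.179×10¹¹ − 6.785×10⁹ = 8.112×10¹¹ K⁴.
1/ε₁ + 1/ε₂ − 1 = 1.754 + 1.429 − 1 = 2.183.
q = 5.67×10⁻⁸ × 8.112×10¹¹ / 2.183.

q ≈ 21100 W/m²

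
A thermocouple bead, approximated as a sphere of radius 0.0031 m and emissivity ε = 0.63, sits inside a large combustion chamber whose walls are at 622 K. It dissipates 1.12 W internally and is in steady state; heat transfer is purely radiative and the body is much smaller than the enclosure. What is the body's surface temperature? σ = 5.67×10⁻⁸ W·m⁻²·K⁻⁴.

T ≈ 800 K

For a small grey body in a large enclosure, net radiated power = εσA(T⁴ − T_w⁴).
Steady state: P = εσA(T⁴ − T_w⁴) with A = 4πr² = 1.208×10⁻⁴ m².
T⁴ = P/(εσA) + T_w⁴ = 1.12/(0.63·5.67×10⁻⁸·1.208×10⁻⁴) + (622)⁴
    = 2.596×10¹¹ + 1.497×10¹¹ = 4.093×10¹¹ K⁴.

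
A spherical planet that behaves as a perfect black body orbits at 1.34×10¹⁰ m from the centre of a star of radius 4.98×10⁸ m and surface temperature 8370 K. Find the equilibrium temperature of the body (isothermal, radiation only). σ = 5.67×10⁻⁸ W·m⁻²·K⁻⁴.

The star's surface emits σT_*⁴; at distance d the flux is S = σT_*⁴(R_*/d)².
S = 5.67×10⁻⁸·(8370)⁴·(4.98×10⁸/1.34×10¹⁰)² = 3.844×10⁵ W/m².
For an isothermal sphere T⁴ = (1−a)S/(4σ) = 1.695×10¹² K⁴.

T ≈ 1140 K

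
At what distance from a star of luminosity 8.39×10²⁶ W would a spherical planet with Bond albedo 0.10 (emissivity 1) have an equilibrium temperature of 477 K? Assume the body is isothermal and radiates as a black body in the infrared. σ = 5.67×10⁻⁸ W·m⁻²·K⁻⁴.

For an isothermal black-emitting sphere, (1−a)S·πr² = σ·4πr²·T⁴ ⇒ S = 4σT⁴/(1−a).
S = 4·5.67×10⁻⁸·(477)⁴/0.900 = 13050 W/m².
Flux falls as S = L/(4πd²), so d = √(L/(4πS)) = √(8.39×10²⁶/(4π·13050)).

d ≈ 7.15×10¹⁰ m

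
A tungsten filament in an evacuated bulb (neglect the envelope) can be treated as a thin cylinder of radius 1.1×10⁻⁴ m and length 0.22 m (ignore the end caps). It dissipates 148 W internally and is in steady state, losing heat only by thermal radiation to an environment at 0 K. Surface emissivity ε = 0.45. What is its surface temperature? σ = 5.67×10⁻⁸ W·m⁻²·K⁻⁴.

T ≈ 2490 K

Steady state: internal power = radiated power, P = εσA T⁴.
Radiating area A = 2πrL = 1.521×10⁻⁴ m².
T⁴ = P/(εσA) = 148/(0.45·5.67×10⁻⁸·1.521×10⁻⁴) = 3.815×10¹³ K⁴.
T = (3.815×10¹³)^(1/4).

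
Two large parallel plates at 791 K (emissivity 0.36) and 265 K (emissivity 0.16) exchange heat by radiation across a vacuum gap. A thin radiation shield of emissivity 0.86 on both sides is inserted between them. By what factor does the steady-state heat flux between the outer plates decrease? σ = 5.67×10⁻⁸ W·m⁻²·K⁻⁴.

Without shield: q₀ = σΔ(T⁴)/(1/ε₁+1/ε₂−1) with denominator 8.028.
With shield the two gaps are in series; the resistances add: (1/ε₁+1/ε_s−1)+(1/ε_s+1/ε₂−1) = 2.941+6.413 = 9.353.
Heat-flux ratio q₀/q = 9.353/8.028.

factor ≈ 1.17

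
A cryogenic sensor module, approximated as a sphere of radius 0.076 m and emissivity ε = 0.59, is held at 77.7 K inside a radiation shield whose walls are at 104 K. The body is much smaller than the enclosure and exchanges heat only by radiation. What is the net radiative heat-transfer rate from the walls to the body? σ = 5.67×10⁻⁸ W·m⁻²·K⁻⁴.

For a small grey body in a large enclosure: P_net = εσA(T_body⁴ − T_wall⁴).
A = 4πr² = 0.07258 m²; T_body⁴ − T_wall⁴ = 3.645×10⁷ − 1.170×10⁸ = -8.054×10⁷ K⁴.
|P_net| = 0.59·5.67×10⁻⁸·0.07258·8.054×10⁷.

P_net ≈ 0.196 W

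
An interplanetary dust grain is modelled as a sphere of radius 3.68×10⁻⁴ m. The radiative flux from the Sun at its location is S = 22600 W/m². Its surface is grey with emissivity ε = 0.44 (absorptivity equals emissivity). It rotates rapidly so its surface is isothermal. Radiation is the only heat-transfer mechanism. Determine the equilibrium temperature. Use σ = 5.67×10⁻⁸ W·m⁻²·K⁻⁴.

At equilibrium, absorbed power = emitted power.
Absorbing cross-section = πr² = 4.254×10⁻⁷ m²; emitting surface = 4πr² = 1.702×10⁻⁶ m² (ratio 4).
εS·A_cross = εσ·A_surf·T⁴  ⇒  T⁴ = S/(4σ)   (ε cancels).
T⁴ = 22600/(4·5.67×10⁻⁸) = 9.965×10¹⁰ K⁴.
T = (9.965×10¹⁰)^(1/4).

T ≈ 562 K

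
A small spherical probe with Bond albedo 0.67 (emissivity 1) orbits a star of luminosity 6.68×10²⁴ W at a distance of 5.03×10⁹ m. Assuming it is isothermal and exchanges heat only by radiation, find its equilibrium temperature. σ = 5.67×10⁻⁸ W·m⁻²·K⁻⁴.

T ≈ 418 K

First find the stellar flux at distance d: S = L/(4πd²) = 6.68×10²⁴/(4π·(5.03×10⁹)²) = 21010 W/m².
For an isothermal sphere, absorbed (1−a)S·πr² = emitted σ·4πr²·T⁴, so T⁴ = (1−a)S/(4σ).
T⁴ = 0.330·21010/(4·5.67×10⁻⁸) = 3.057×10¹⁰ K⁴.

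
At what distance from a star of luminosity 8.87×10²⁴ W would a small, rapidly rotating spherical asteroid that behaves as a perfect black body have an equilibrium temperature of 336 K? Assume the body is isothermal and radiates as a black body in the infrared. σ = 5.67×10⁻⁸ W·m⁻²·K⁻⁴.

d ≈ 1.56×10¹⁰ m

For an isothermal black-emitting sphere, (1−a)S·πr² = σ·4πr²·T⁴ ⇒ S = 4σT⁴/(1−a).
S = 4·5.67×10⁻⁸·(336)⁴/1.00 = 2891 W/m².
Flux falls as S = L/(4πd²), so d = √(L/(4πS)) = √(8.87×10²⁴/(4π·2891)).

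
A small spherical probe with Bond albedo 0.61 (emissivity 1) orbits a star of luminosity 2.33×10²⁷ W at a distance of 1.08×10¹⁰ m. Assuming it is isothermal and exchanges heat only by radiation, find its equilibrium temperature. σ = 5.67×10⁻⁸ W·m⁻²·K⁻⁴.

First find the stellar flux at distance d: S = L/(4πd²) = 2.33×10²⁷/(4π·(1.08×10¹⁰)²) = 1.590×10⁶ W/m².
For an isothermal sphere, absorbed (1−a)S·πr² = emitted σ·4πr²·T⁴, so T⁴ = (1−a)S/(4σ).
T⁴ = 0.390·1.590×10⁶/(4·5.67×10⁻⁸) = 2.734×10¹² K⁴.

T ≈ 1290 K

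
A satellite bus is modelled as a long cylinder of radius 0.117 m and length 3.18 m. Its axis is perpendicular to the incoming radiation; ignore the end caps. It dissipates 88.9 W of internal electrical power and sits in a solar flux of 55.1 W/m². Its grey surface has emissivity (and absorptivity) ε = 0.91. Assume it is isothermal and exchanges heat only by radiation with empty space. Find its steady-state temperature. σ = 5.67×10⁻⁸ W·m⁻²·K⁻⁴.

At steady state, absorbed solar power + internal power = radiated power.
Absorbed: α·S·A_cross = 0.91·55.1·0.7441 = 37.31 W (cross-section 2rL).
Total input = 37.31 + 88.9 = 126.2 W.
Radiated: εσ·A_surf·T⁴ with A_surf = 2πrL = 2.338 m².
T⁴ = 126.2/(0.91·5.67×10⁻⁸·2.338) = 1.046×10⁹ K⁴.

T ≈ 180 K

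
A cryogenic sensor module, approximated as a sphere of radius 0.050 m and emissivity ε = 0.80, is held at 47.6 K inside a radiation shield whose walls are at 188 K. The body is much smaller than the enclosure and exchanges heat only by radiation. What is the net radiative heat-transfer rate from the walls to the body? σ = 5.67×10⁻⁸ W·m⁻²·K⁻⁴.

For a small grey body in a large enclosure: P_net = εσA(T_body⁴ − T_wall⁴).
A = 4πr² = 0.03142 m²; T_body⁴ − T_wall⁴ = 5.134×10⁶ − 1.249×10⁹ = -1.244×10⁹ K⁴.
|P_net| = 0.80·5.67×10⁻⁸·0.03142·1.244×10⁹.

P_net ≈ 1.77 W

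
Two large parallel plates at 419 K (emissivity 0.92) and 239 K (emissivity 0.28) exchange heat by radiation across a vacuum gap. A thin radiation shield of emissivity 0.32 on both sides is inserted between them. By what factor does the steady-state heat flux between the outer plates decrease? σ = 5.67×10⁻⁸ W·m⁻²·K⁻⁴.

Without shield: q₀ = σΔ(T⁴)/(1/ε₁+1/ε₂−1) with denominator 3.658.
With shield the two gaps are in series; the resistances add: (1/ε₁+1/ε_s−1)+(1/ε_s+1/ε₂−1) = 3.212+5.696 = 8.908.
Heat-flux ratio q₀/q = 8.908/3.658.

factor ≈ 2.44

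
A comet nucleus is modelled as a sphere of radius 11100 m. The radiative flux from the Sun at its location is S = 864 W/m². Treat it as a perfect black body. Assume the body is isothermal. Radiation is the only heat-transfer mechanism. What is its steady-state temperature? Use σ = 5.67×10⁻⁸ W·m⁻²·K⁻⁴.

At equilibrium, absorbed power = emitted power.
Absorbing cross-section = πr² = 3.871×10⁸ m²; emitting surface = 4πr² = 1.548×10⁹ m² (ratio 4).
S·A_cross = εσ·A_surf·T⁴  ⇒  T⁴ = S/(4σ).
T⁴ = 1.00·864/(4·5.67×10⁻⁸) = 3.810×10⁹ K⁴.
T = (3.810×10⁹)^(1/4).

T ≈ 248 K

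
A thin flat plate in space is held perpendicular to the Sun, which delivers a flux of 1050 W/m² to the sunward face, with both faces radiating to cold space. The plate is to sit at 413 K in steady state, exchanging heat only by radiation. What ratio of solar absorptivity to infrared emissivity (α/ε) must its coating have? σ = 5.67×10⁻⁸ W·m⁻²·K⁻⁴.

Balance: αS·A = εσ·2A·T⁴ ⇒ α/ε = 2σT⁴/S.
α/ε = 2·5.67×10⁻⁸·(413)⁴/1050 = 2·5.67×10⁻⁸·2.909×10¹⁰/1050.

α/ε ≈ 3.14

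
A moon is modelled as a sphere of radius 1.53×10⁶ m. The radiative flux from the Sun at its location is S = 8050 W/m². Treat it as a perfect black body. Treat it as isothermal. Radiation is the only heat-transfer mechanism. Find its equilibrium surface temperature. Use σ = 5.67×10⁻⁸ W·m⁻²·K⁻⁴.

T ≈ 434 K

At equilibrium, absorbed power = emitted power.
Absorbing cross-section = πr² = 7.354×10¹² m²; emitting surface = 4πr² = 2.942×10¹³ m² (ratio 4).
S·A_cross = εσ·A_surf·T⁴  ⇒  T⁴ = S/(4σ).
T⁴ = 1.00·8050/(4·5.67×10⁻⁸) = 3.549×10¹⁰ K⁴.
T = (3.549×10¹⁰)^(1/4).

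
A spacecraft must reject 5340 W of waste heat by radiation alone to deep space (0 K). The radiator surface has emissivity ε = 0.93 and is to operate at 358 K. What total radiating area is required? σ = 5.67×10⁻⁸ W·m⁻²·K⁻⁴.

P = εσA T⁴ ⇒ A = P/(εσT⁴).
T⁴ = 1.643×10¹⁰ K⁴.
A = 5340/(0.93 × 5.67×10⁻⁸ × 1.643×10¹⁰).

A ≈ 6.17 m²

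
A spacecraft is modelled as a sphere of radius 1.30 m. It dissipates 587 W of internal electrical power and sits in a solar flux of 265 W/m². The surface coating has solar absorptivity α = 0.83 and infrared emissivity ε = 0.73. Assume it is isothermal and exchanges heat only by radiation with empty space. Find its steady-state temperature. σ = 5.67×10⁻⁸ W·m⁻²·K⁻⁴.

At steady state, absorbed solar power + internal power = radiated power.
Absorbed: α·S·A_cross = 0.83·265·5.309 = 1168 W (cross-section πr²).
Total input = 1168 + 587 = 1755 W.
Radiated: εσ·A_surf·T⁴ with A_surf = 4πr² = 21.24 m².
T⁴ = 1755/(0.73·5.67×10⁻⁸·21.24) = 1.996×10⁹ K⁴.

T ≈ 211 K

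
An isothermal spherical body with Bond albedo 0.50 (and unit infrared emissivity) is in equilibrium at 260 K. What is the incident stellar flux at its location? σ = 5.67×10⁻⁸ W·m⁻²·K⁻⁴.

S ≈ 2070 W/m²

(1−a)S·πr² = σ·4πr²·T⁴ ⇒ S = 4σT⁴/(1−a).
S = 4·5.67×10⁻⁸·4.570×10⁹/0.500.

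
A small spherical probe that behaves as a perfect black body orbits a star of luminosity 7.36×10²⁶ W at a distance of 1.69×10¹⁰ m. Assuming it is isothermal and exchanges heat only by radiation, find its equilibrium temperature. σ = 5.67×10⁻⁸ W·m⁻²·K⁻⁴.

T ≈ 975 K

First find the stellar flux at distance d: S = L/(4πd²) = 7.36×10²⁶/(4π·(1.69×10¹⁰)²) = 2.051×10⁵ W/m².
For an isothermal sphere, absorbed (1−a)S·πr² = emitted σ·4πr²·T⁴, so T⁴ = (1−a)S/(4σ).
T⁴ = 1.00·2.051×10⁵/(4·5.67×10⁻⁸) = 9.042×10¹¹ K⁴.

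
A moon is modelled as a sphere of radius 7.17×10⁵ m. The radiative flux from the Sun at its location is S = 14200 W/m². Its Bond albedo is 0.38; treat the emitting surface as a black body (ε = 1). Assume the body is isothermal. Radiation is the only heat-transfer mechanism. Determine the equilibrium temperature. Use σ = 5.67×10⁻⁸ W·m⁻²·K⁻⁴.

At equilibrium, absorbed power = emitted power.
Absorbing cross-section = πr² = 1.615×10¹² m²; emitting surface = 4πr² = 6.460×10¹² m² (ratio 4).
(1−a)S·A_cross = εσ·A_surf·T⁴  ⇒  T⁴ = (1−a)S/(4σ).
T⁴ = 0.620·14200/(4·5.67×10⁻⁸) = 3.882×10¹⁰ K⁴.
T = (3.882×10¹⁰)^(1/4).

T ≈ 444 K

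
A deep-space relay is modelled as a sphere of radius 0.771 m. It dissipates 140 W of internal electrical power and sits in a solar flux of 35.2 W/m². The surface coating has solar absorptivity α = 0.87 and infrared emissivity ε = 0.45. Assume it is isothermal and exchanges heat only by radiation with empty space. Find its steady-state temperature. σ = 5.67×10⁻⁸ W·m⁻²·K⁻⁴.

At steady state, absorbed solar power + internal power = radiated power.
Absorbed: α·S·A_cross = 0.87·35.2·1.867 = 57.19 W (cross-section πr²).
Total input = 57.19 + 140 = 197.2 W.
Radiated: εσ·A_surf·T⁴ with A_surf = 4πr² = 7.470 m².
T⁴ = 197.2/(0.45·5.67×10⁻⁸·7.470) = 1.035×10⁹ K⁴.

T ≈ 179 K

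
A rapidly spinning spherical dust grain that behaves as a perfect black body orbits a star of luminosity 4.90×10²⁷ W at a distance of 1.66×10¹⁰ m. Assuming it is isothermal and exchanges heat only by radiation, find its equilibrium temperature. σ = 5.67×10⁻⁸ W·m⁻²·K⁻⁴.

First find the stellar flux at distance d: S = L/(4πd²) = 4.90×10²⁷/(4π·(1.66×10¹⁰)²) = 1.415×10⁶ W/m².
For an isothermal sphere, absorbed (1−a)S·πr² = emitted σ·4πr²·T⁴, so T⁴ = (1−a)S/(4σ).
T⁴ = 1.00·1.415×10⁶/(4·5.67×10⁻⁸) = 6.239×10¹² K⁴.

T ≈ 1580 K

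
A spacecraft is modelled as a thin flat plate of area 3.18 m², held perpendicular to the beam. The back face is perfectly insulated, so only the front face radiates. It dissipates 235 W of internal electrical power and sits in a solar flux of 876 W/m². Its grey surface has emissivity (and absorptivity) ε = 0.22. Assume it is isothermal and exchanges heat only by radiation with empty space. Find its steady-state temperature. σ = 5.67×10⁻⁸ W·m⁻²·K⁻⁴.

T ≈ 382 K

At steady state, absorbed solar power + internal power = radiated power.
Absorbed: α·S·A_cross = 0.22·876·3.180 = 612.8 W (cross-section A).
Total input = 612.8 + 235 = 847.8 W.
Radiated: εσ·A_surf·T⁴ with A_surf = A = 3.180 m².
T⁴ = 847.8/(0.22·5.67×10⁻⁸·3.180) = 2.137×10¹⁰ K⁴.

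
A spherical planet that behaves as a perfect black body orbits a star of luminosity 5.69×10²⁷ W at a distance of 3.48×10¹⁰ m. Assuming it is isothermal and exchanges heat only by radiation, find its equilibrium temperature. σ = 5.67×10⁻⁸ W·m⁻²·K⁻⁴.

T ≈ 1130 K

First find the stellar flux at distance d: S = L/(4πd²) = 5.69×10²⁷/(4π·(3.48×10¹⁰)²) = 3.739×10⁵ W/m².
For an isothermal sphere, absorbed (1−a)S·πr² = emitted σ·4πr²·T⁴, so T⁴ = (1−a)S/(4σ).
T⁴ = 1.00·3.739×10⁵/(4·5.67×10⁻⁸) = 1.649×10¹² K⁴.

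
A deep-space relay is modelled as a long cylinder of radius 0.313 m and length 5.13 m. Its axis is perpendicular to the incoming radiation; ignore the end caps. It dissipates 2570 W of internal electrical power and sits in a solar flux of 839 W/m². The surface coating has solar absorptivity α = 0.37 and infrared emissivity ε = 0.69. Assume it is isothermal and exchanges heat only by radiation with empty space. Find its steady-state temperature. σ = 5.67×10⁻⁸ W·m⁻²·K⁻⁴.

At steady state, absorbed solar power + internal power = radiated power.
Absorbed: α·S·A_cross = 0.37·839·3.211 = 996.9 W (cross-section 2rL).
Total input = 996.9 + 2570 = 3567 W.
Radiated: εσ·A_surf·T⁴ with A_surf = 2πrL = 10.09 m².
T⁴ = 3567/(0.69·5.67×10⁻⁸·10.09) = 9.037×10⁹ K⁴.

T ≈ 308 K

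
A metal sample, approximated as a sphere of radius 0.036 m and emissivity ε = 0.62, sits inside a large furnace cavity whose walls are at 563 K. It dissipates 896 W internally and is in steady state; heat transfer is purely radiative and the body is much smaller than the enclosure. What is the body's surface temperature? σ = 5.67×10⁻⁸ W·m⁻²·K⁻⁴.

For a small grey body in a large enclosure, net radiated power = εσA(T⁴ − T_w⁴).
Steady state: P = εσA(T⁴ − T_w⁴) with A = 4πr² = 0.01629 m².
T⁴ = P/(εσA) + T_w⁴ = 896/(0.62·5.67×10⁻⁸·0.01629) + (563)⁴
    = 1.565×10¹² + 1.005×10¹¹ = 1.665×10¹² K⁴.

T ≈ 1140 K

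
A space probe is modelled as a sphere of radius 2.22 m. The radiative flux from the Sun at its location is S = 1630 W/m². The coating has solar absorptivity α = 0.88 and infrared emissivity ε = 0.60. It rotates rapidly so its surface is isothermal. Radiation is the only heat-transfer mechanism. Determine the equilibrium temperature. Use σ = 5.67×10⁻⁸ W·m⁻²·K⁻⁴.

At equilibrium, absorbed power = emitted power.
Absorbing cross-section = πr² = 15.48 m²; emitting surface = 4πr² = 61.93 m² (ratio 4).
αS·A_cross = εσ·A_surf·T⁴  ⇒  T⁴ = αS/(ε·4σ).
T⁴ = 0.880·1630/(0.60·4·5.67×10⁻⁸) = 1.054×10¹⁰ K⁴.
T = (1.054×10¹⁰)^(1/4).

T ≈ 320 K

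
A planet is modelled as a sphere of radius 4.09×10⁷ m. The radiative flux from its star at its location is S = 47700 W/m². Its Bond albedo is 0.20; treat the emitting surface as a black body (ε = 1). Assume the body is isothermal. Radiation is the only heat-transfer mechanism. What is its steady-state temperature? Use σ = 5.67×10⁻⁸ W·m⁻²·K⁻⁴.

At equilibrium, absorbed power = emitted power.
Absorbing cross-section = πr² = 5.255×10¹⁵ m²; emitting surface = 4πr² = 2.102×10¹⁶ m² (ratio 4).
(1−a)S·A_cross = εσ·A_surf·T⁴  ⇒  T⁴ = (1−a)S/(4σ).
T⁴ = 0.800·47700/(4·5.67×10⁻⁸) = 1.683×10¹¹ K⁴.
T = (1.683×10¹¹)^(1/4).

T ≈ 640 K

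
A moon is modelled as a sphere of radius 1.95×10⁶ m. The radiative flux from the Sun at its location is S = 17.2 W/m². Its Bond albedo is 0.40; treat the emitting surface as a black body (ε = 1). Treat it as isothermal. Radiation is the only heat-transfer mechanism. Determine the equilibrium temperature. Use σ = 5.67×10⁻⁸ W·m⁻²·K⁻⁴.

T ≈ 82.1 K

At equilibrium, absorbed power = emitted power.
Absorbing cross-section = πr² = 1.195×10¹³ m²; emitting surface = 4πr² = 4.778×10¹³ m² (ratio 4).
(1−a)S·A_cross = εσ·A_surf·T⁴  ⇒  T⁴ = (1−a)S/(4σ).
T⁴ = 0.600·17.2/(4·5.67×10⁻⁸) = 4.550×10⁷ K⁴.
T = (4.550×10⁷)^(1/4).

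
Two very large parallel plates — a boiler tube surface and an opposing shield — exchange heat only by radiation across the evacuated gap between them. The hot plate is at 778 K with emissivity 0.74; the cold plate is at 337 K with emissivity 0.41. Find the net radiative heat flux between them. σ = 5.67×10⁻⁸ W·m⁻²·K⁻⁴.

q ≈ 7180 W/m²

For two infinite grey parallel plates, q = σ(T₁⁴ − T₂⁴)/(1/ε₁ + 1/ε₂ − 1).
T₁⁴ − T₂⁴ = 3.664×10¹¹ − 1.290×10¹⁰ = 3.535×10¹¹ K⁴.
1/ε₁ + 1/ε₂ − 1 = 1.351 + 2.439 − 1 = 2.790.
q = 5.67×10⁻⁸ × 3.535×10¹¹ / 2.790.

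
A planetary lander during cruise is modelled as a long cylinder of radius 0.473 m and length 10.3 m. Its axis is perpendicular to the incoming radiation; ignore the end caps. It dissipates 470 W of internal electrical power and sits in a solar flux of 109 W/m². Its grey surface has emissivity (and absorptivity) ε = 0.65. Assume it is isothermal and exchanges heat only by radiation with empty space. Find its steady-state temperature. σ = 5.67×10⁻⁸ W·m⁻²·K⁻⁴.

At steady state, absorbed solar power + internal power = radiated power.
Absorbed: α·S·A_cross = 0.65·109·9.744 = 690.3 W (cross-section 2rL).
Total input = 690.3 + 470 = 1160 W.
Radiated: εσ·A_surf·T⁴ with A_surf = 2πrL = 30.61 m².
T⁴ = 1160/(0.65·5.67×10⁻⁸·30.61) = 1.029×10⁹ K⁴.

T ≈ 179 K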